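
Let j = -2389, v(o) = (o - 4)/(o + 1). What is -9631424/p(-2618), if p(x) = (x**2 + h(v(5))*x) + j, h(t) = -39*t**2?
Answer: -57788544/41126227 ≈ -1.4052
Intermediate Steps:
v(o) = (-4 + o)/(1 + o)
p(x) = -2389 + x**2 - 13*x/12 (p(x) = (x**2 + (-39*(-4 + 5)**2/(1 + 5)**2)*x) - 2389 = (x**2 + (-39*(1/6)**2)*x) - 2389 = (x**2 + (-39*1/36)*x) - 2389 = (x**2 - 13*x/12) - 2389 = -2389 + x**2 - 13*x/12)
-9631424/p(-2618) = -9631424/(-2389 + (-2618)**2 - 13/12*(-2618)) = -9631424/(-2389 + 6853924 + 17017/6) = -9631424/41126227/6 = -9631424*6/41126227 = -57788544/41126227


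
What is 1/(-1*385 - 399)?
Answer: -1/784 ≈ -0.0012755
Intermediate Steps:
1/(-1*385 - 399) = 1/(-385 - 399) = 1/(-784) = -1/784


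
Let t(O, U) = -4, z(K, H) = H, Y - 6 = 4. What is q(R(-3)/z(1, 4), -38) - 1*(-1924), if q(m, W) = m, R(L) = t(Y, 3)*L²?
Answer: 1915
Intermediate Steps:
Y = 10 (Y = 6 + 4 = 10)
R(L) = -4*L²
q(R(-3)/z(1, 4), -38) - 1*(-1924) = -4*(-3)²/4 - 1*(-1924) = -4*9*(¼) + 1924 = -36*¼ + 1924 = -9 + 1924 = 1915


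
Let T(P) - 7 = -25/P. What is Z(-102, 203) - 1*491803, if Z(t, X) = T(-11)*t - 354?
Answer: -5424131/11 ≈ -4.9310e+5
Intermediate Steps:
T(P) = 7 - 25/P
Z(t, X) = -354 + 102*t/11 (Z(t, X) = (7 - 25/(-11))*t - 354 = (7 - 25*(-1/11))*t - 354 = (7 + 25/11)*t - 354 = 102*t/11 - 354 = -354 + 102*t/11)
Z(-102, 203) - 1*491803 = (-354 + (102/11)*(-102)) - 1*491803 = (-354 - 10404/11) - 491803 = -14298/11 - 491803 = -5424131/11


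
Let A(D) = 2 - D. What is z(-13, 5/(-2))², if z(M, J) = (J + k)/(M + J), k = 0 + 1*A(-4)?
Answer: 49/961 ≈ 0.050989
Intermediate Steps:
k = 6 (k = 0 + 1*(2 - 1*(-4)) = 0 + 1*(2 + 4) = 0 + 1*6 = 0 + 6 = 6)
z(M, J) = (6 + J)/(J + M) (z(M, J) = (J + 6)/(M + J) = (6 + J)/(J + M))
z(-13, 5/(-2))² = ((6 + 5/(-2))/(5/(-2) - 13))² = ((6 + 5*(-½))/(5*(-½) - 13))² = ((6 - 5/2)/(-5/2 - 13))² = ((7/2)/(-31/2))² = (-2/31*7/2)² = (-7/31)² = 49/961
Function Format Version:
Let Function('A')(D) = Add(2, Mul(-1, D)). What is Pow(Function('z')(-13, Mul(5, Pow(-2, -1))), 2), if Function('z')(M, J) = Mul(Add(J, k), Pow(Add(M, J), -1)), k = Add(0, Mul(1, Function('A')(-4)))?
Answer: Rational(49, 961) ≈ 0.050989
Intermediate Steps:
k = 6 (k = Add(0, Mul(1, Add(2, Mul(-1, -4)))) = Add(0, Mul(1, Add(2, 4))) = Add(0, Mul(1, 6)) = Add(0, 6) = 6)
Function('z')(M, J) = Mul(Pow(Add(J, M), -1), Add(6, J)) (Function('z')(M, J) = Mul(Add(J, 6), Pow(Add(M, J), -1)) = Mul(Add(6, J), Pow(Add(J, M), -1)) = Mul(Pow(Add(J, M), -1), Add(6, J)))
Pow(Function('z')(-13, Mul(5, Pow(-2, -1))), 2) = Pow(Mul(Pow(Add(Mul(5, Pow(-2, -1)), -13), -1), Add(6, Mul(5, Pow(-2, -1)))), 2) = Pow(Mul(Pow(Add(Mul(5, Rational(-1, 2)), -13), -1), Add(6, Mul(5, Rational(-1, 2)))), 2) = Pow(Mul(Pow(Add(Rational(-5, 2), -13), -1), Add(6, Rational(-5, 2))), 2) = Pow(Mul(Pow(Rational(-31, 2), -1), Rational(7, 2)), 2) = Pow(Mul(Rational(-2, 31), Rational(7, 2)), 2) = Pow(Rational(-7, 31), 2) = Rational(49, 961)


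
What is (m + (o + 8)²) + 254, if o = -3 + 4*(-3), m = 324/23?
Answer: 7293/23 ≈ 317.09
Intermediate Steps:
m = 324/23 (m = 324*(1/23) = 324/23 ≈ 14.087)
o = -15 (o = -3 - 12 = -15)
(m + (o + 8)²) + 254 = (324/23 + (-15 + 8)²) + 254 = (324/23 + (-7)²) + 254 = (324/23 + 49) + 254 = 1451/23 + 254 = 7293/23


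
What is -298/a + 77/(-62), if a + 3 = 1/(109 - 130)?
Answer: 95767/992 ≈ 96.539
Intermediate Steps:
a = -64/21 (a = -3 + 1/(109 - 130) = -3 + 1/(-21) = -3 - 1/21 = -64/21 ≈ -3.0476)
-298/a + 77/(-62) = -298/(-64/21) + 77/(-62) = -298*(-21/64) + 77*(-1/62) = 3129/32 - 77/62 = 95767/992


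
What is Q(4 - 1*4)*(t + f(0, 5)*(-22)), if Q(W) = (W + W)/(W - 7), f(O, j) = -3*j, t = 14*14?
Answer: 0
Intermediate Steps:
t = 196
Q(W) = 2*W/(-7 + W) (Q(W) = (2*W)/(-7 + W) = 2*W/(-7 + W))
Q(4 - 1*4)*(t + f(0, 5)*(-22)) = (2*(4 - 1*4)/(-7 + (4 - 1*4)))*(196 - 3*5*(-22)) = (2*(4 - 4)/(-7 + (4 - 4)))*(196 - 15*(-22)) = (2*0/(-7 + 0))*(196 + 330) = (2*0/(-7))*526 = (2*0*(-1/7))*526 = 0*526 = 0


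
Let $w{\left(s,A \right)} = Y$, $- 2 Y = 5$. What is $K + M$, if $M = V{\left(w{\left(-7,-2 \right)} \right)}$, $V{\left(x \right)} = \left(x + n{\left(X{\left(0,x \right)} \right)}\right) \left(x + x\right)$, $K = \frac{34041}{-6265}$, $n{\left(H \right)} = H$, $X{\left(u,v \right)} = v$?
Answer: $\frac{17512}{895} \approx 19.566$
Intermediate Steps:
$K = - \frac{4863}{895}$ ($K = 34041 \left(- \frac{1}{6265}\right) = - \frac{4863}{895} \approx -5.4335$)
$Y = - \frac{5}{2}$ ($Y = \left(- \frac{1}{2}\right) 5 = - \frac{5}{2} \approx -2.5$)
$w{\left(s,A \right)} = - \frac{5}{2}$
$V{\left(x \right)} = 4 x^{2}$ ($V{\left(x \right)} = \left(x + x\right) \left(x + x\right) = 2 x 2 x = 4 x^{2}$)
$M = 25$ ($M = 4 \left(- \frac{5}{2}\right)^{2} = 4 \cdot \frac{25}{4} = 25$)
$K + M = - \frac{4863}{895} + 25 = \frac{17512}{895}$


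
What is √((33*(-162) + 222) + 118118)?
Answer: 7*√2306 ≈ 336.15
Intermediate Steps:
√((33*(-162) + 222) + 118118) = √((-5346 + 222) + 118118) = √(-5124 + 118118) = √112994 = 7*√2306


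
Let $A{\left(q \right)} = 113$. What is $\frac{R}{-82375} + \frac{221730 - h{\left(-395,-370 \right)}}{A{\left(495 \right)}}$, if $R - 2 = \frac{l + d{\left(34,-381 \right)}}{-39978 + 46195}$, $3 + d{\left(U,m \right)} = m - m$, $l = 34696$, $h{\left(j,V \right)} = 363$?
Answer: $\frac{1003253562498}{512125375} \approx 1959.0$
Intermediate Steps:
$d{\left(U,m \right)} = -3$ ($d{\left(U,m \right)} = -3 + \left(m - m\right) = -3 + 0 = -3$)
$R = \frac{47127}{6217}$ ($R = 2 + \frac{34696 - 3}{-39978 + 46195} = 2 + \frac{34693}{6217} = \frac{47127}{6217} \approx 7.5803$)
$\frac{R}{-82375} + \frac{221730 - h{\left(-395,-370 \right)}}{A{\left(495 \right)}} = \frac{47127}{6217 \left(-82375\right)} + \frac{221730 - 363}{113} = \frac{47127}{6217} \left(- \frac{1}{82375}\right) + \left(221730 - 363\right) \frac{1}{113} = - \frac{47127}{512125375} + 221367 \cdot \frac{1}{113} = - \frac{47127}{512125375} + 1959 = \frac{1003253562498}{512125375}$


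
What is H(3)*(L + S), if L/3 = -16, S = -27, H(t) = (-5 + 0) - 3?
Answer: 600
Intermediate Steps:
H(t) = -8 (H(t) = -5 - 3 = -8)
L = -48 (L = 3*(-16) = -48)
H(3)*(L + S) = -8*(-48 - 27) = -8*(-75) = 600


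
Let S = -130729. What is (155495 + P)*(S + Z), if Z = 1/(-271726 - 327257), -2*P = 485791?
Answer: 207389332138288/18151 ≈ 1.1426e+10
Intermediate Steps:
P = -485791/2 (P = -½*485791 = -485791/2 ≈ -2.4290e+5)
Z = -1/598983 (Z = 1/(-598983) = -1/598983 ≈ -1.6695e-6)
(155495 + P)*(S + Z) = (155495 - 485791/2)*(-130729 - 1/598983) = -174801/2*(-78304448608/598983) = 207389332138288/18151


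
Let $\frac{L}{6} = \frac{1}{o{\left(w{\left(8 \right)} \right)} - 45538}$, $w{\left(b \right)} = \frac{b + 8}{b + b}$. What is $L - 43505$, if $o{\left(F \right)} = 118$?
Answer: $- \frac{329332851}{7570} \approx -43505.0$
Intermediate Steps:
$w{\left(b \right)} = \frac{8 + b}{2 b}$
$L = - \frac{1}{7570}$ ($L = \frac{6}{118 - 45538} = \frac{6}{-45420} = 6 \left(- \frac{1}{45420}\right) = - \frac{1}{7570} \approx -0.0001321$)
$L - 43505 = - \frac{1}{7570} - 43505 = - \frac{329332851}{7570}$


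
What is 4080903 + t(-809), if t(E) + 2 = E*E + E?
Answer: 4734573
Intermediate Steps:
t(E) = -2 + E + E² (t(E) = -2 + (E*E + E) = -2 + (E² + E) = -2 + (E + E²) = -2 + E + E²)
4080903 + t(-809) = 4080903 + (-2 - 809 + (-809)²) = 4080903 + (-2 - 809 + 654481) = 4080903 + 653670 = 4734573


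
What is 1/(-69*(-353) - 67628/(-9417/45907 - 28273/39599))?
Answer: 10849561/1062567950803 ≈ 1.0211e-5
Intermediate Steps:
1/(-69*(-353) - 67628/(-9417/45907 - 28273/39599)) = 1/(24357 - 67628/(-9417*1/45907 - 28273*1/39599)) = 1/(24357 - 67628/(-9417/45907 - 4039/5657)) = 1/(24357 - 67628/(-238690342/259695899)) = 1/(24357 - 67628*(-259695899/238690342)) = 1/(24357 + 798305193526/10849561) = 1/(1062567950803/10849561) = 10849561/1062567950803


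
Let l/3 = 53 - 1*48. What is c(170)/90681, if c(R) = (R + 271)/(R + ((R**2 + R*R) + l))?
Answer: 147/1752712595 ≈ 8.3870e-8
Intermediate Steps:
l = 15 (l = 3*(53 - 1*48) = 3*(53 - 48) = 3*5 = 15)
c(R) = (271 + R)/(15 + R + 2*R**2) (c(R) = (R + 271)/(R + ((R**2 + R*R) + 15)) = (271 + R)/(R + ((R**2 + R**2) + 15)) = (271 + R)/(R + (2*R**2 + 15)) = (271 + R)/(R + (15 + 2*R**2)) = (271 + R)/(15 + R + 2*R**2))
c(170)/90681 = ((271 + 170)/(15 + 170 + 2*170**2))/90681 = (441/(15 + 170 + 2*28900))*(1/90681) = (441/(15 + 170 + 57800))*(1/90681) = (441/57985)*(1/90681) = 147/1752712595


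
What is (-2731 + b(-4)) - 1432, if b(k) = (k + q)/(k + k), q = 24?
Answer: -8331/2 ≈ -4165.5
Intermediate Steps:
b(k) = (24 + k)/(2*k) (b(k) = (k + 24)/(k + k) = (24 + k)/((2*k)) = (24 + k)*(1/(2*k)) = (24 + k)/(2*k))
(-2731 + b(-4)) - 1432 = (-2731 + (1/2)*(24 - 4)/(-4)) - 1432 = (-2731 + (1/2)*(-1/4)*20) - 1432 = (-2731 - 5/2) - 1432 = -5467/2 - 1432 = -8331/2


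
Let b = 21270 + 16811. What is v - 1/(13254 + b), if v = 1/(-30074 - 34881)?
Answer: -23258/666892985 ≈ -3.4875e-5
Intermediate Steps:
b = 38081
v = -1/64955 (v = 1/(-64955) = -1/64955 ≈ -1.5395e-5)
v - 1/(13254 + b) = -1/64955 - 1/(13254 + 38081) = -1/64955 - 1/51335 = -23258/666892985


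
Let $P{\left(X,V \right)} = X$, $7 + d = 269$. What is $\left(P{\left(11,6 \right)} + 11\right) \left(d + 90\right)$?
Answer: $7744$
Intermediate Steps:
$d = 262$ ($d = -7 + 269 = 262$)
$\left(P{\left(11,6 \right)} + 11\right) \left(d + 90\right) = \left(11 + 11\right) \left(262 + 90\right) = 22 \cdot 352 = 7744$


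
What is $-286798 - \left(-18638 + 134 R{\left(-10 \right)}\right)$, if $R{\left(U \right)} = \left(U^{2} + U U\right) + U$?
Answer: $-293620$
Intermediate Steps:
$R{\left(U \right)} = U + 2 U^{2}$ ($R{\left(U \right)} = \left(U^{2} + U^{2}\right) + U = 2 U^{2} + U = U + 2 U^{2}$)
$-286798 - \left(-18638 + 134 R{\left(-10 \right)}\right) = -286798 + \left(\left(\left(- 134 \left(- 10 \left(1 + 2 \left(-10\right)\right)\right) - 116\right) - 64271\right) + 83025\right) = -286798 + \left(\left(\left(- 134 \left(- 10 \left(1 - 20\right)\right) - 116\right) - 64271\right) + 83025\right) = -286798 + \left(\left(\left(- 134 \left(\left(-10\right) \left(-19\right)\right) - 116\right) - 64271\right) + 83025\right) = -286798 + \left(\left(\left(\left(-134\right) 190 - 116\right) - 64271\right) + 83025\right) = -286798 + \left(\left(\left(-25460 - 116\right) - 64271\right) + 83025\right) = -286798 + \left(\left(-25576 - 64271\right) + 83025\right) = -286798 + \left(-89847 + 83025\right) = -286798 - 6822 = -293620$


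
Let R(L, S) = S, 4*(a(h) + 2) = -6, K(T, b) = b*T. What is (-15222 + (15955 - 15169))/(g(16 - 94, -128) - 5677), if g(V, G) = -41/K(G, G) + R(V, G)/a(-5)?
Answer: 1655635968/646889759 ≈ 2.5594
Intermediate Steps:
K(T, b) = T*b
a(h) = -7/2 (a(h) = -2 + (¼)*(-6) = -2 - 3/2 = -7/2)
g(V, G) = -41/G² - 2*G/7 (g(V, G) = -41/G² + G/(-7/2) = -41/G² + G*(-2/7) = -41/G² - 2*G/7)
(-15222 + (15955 - 15169))/(g(16 - 94, -128) - 5677) = (-15222 + (15955 - 15169))/((-41/(-128)² - 2/7*(-128)) - 5677) = (-15222 + 786)/((-41*1/16384 + 256/7) - 5677) = -14436/((-41/16384 + 256/7) - 5677) = -14436/(4194017/114688 - 5677) = -14436/(-646889759/114688) = -14436*(-114688/646889759) = 1655635968/646889759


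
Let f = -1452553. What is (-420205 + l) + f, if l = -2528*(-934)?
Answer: 488394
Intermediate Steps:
l = 2361152
(-420205 + l) + f = (-420205 + 2361152) - 1452553 = 1940947 - 1452553 = 488394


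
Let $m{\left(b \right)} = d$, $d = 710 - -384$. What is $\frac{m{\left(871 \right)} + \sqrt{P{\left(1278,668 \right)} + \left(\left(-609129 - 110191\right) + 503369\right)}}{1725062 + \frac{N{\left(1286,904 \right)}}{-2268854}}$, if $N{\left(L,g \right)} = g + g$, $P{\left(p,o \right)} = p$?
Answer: $\frac{620531569}{978478454285} + \frac{1134427 i \sqrt{214673}}{1956956908570} \approx 0.00063418 + 0.00026859 i$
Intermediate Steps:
$d = 1094$ ($d = 710 + 384 = 1094$)
$N{\left(L,g \right)} = 2 g$
$m{\left(b \right)} = 1094$
$\frac{m{\left(871 \right)} + \sqrt{P{\left(1278,668 \right)} + \left(\left(-609129 - 110191\right) + 503369\right)}}{1725062 + \frac{N{\left(1286,904 \right)}}{-2268854}} = \frac{1094 + \sqrt{1278 + \left(\left(-609129 - 110191\right) + 503369\right)}}{1725062 + \frac{2 \cdot 904}{-2268854}} = \frac{1094 + \sqrt{1278 + \left(-719320 + 503369\right)}}{1725062 + 1808 \left(- \frac{1}{2268854}\right)} = \frac{1094 + \sqrt{1278 - 215951}}{1725062 - \frac{904}{1134427}} = \frac{1094 + \sqrt{-214673}}{\frac{1956956908570}{1134427}} = \left(1094 + i \sqrt{214673}\right) \frac{1134427}{1956956908570} = \frac{620531569}{978478454285} + \frac{1134427 i \sqrt{214673}}{1956956908570}$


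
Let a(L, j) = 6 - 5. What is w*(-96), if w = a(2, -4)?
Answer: -96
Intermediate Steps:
a(L, j) = 1
w = 1
w*(-96) = 1*(-96) = -96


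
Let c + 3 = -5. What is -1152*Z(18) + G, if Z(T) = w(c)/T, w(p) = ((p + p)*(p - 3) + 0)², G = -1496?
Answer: -1983960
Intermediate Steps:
c = -8 (c = -3 - 5 = -8)
w(p) = 4*p²*(-3 + p)² (w(p) = ((2*p)*(-3 + p) + 0)² = (2*p*(-3 + p) + 0)² = (2*p*(-3 + p))² = 4*p²*(-3 + p)²)
Z(T) = 30976/T (Z(T) = (4*(-8)²*(-3 - 8)²)/T = (4*64*(-11)²)/T = (4*64*121)/T = 30976/T)
-1152*Z(18) + G = -35684352/18 - 1496 = -1152*15488/9 - 1496 = -1982464 - 1496 = -1983960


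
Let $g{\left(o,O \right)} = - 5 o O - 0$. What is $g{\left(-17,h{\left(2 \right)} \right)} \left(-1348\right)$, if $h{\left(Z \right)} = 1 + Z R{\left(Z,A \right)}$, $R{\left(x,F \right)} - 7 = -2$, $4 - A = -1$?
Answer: $-1260380$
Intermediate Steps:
$A = 5$ ($A = 4 - -1 = 4 + 1 = 5$)
$R{\left(x,F \right)} = 5$ ($R{\left(x,F \right)} = 7 - 2 = 5$)
$h{\left(Z \right)} = 1 + 5 Z$ ($h{\left(Z \right)} = 1 + Z 5 = 1 + 5 Z$)
$g{\left(o,O \right)} = - 5 O o$ ($g{\left(o,O \right)} = - 5 O o + 0 = - 5 O o$)
$g{\left(-17,h{\left(2 \right)} \right)} \left(-1348\right) = \left(-5\right) \left(1 + 5 \cdot 2\right) \left(-17\right) \left(-1348\right) = \left(-5\right) \left(1 + 10\right) \left(-17\right) \left(-1348\right) = \left(-5\right) 11 \left(-17\right) \left(-1348\right) = 935 \left(-1348\right) = -1260380$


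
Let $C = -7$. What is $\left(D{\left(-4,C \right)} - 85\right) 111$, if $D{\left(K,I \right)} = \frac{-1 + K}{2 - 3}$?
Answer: $-8880$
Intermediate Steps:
$D{\left(K,I \right)} = 1 - K$ ($D{\left(K,I \right)} = \frac{-1 + K}{-1} = \left(-1 + K\right) \left(-1\right) = 1 - K$)
$\left(D{\left(-4,C \right)} - 85\right) 111 = \left(\left(1 - -4\right) - 85\right) 111 = \left(\left(1 + 4\right) - 85\right) 111 = \left(5 - 85\right) 111 = \left(-80\right) 111 = -8880$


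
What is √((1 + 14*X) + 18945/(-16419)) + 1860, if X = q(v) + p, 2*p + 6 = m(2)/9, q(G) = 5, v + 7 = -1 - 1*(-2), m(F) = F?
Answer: 1860 + 4*√2795/39 ≈ 1865.4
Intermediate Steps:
v = -6 (v = -7 + (-1 - 1*(-2)) = -7 + (-1 + 2) = -7 + 1 = -6)
p = -26/9 (p = -3 + (2/9)/2 = -3 + (2*(⅑))/2 = -3 + (½)*(2/9) = -3 + ⅑ = -26/9 ≈ -2.8889)
X = 19/9 (X = 5 - 26/9 = 19/9 ≈ 2.1111)
√((1 + 14*X) + 18945/(-16419)) + 1860 = √((1 + 14*(19/9)) + 18945/(-16419)) + 1860 = √((1 + 266/9) + 18945*(-1/16419)) + 1860 = √(275/9 - 15/13) + 1860 = √(3440/117) + 1860 = 4*√2795/39 + 1860 = 1860 + 4*√2795/39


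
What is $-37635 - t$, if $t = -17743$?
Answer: $-19892$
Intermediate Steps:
$-37635 - t = -37635 - -17743 = -37635 + 17743 = -19892$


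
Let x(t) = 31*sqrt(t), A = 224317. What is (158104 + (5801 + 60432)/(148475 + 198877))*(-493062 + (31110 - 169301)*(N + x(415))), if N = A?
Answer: -1702401685887071169169/347352 - 235263546000103561*sqrt(415)/347352 ≈ -4.9149e+15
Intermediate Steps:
N = 224317
(158104 + (5801 + 60432)/(148475 + 198877))*(-493062 + (31110 - 169301)*(N + x(415))) = (158104 + (5801 + 60432)/(148475 + 198877))*(-493062 + (31110 - 169301)*(224317 + 31*sqrt(415))) = (158104 + 66233/347352)*(-493062 - 138191*(224317 + 31*sqrt(415))) = (158104 + 66233*(1/347352))*(-493062 + (-30998590547 - 4283921*sqrt(415))) = (158104 + 66233/347352)*(-30999083609 - 4283921*sqrt(415)) = 54917806841*(-30999083609 - 4283921*sqrt(415))/347352 = -1702401685887071169169/347352 - 235263546000103561*sqrt(415)/347352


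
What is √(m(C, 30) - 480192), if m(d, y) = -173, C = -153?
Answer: I*√480365 ≈ 693.08*I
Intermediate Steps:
√(m(C, 30) - 480192) = √(-173 - 480192) = √(-480365) = I*√480365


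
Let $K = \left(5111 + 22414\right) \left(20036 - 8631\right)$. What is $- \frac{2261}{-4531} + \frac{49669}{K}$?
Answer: $\frac{710004105364}{1422383413875} \approx 0.49917$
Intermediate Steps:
$K = 313922625$ ($K = 27525 \cdot 11405 = 313922625$)
$- \frac{2261}{-4531} + \frac{49669}{K} = - \frac{2261}{-4531} + \frac{49669}{313922625} = \left(-2261\right) \left(- \frac{1}{4531}\right) + 49669 \cdot \frac{1}{313922625} = \frac{2261}{4531} + \frac{49669}{313922625} = \frac{710004105364}{1422383413875}$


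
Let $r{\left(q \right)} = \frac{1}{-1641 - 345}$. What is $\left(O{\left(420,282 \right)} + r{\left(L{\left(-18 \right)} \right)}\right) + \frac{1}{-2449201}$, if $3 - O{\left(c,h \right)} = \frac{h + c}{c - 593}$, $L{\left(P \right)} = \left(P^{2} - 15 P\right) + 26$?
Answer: $\frac{5938658144755}{841491581178} \approx 7.0573$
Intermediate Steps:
$L{\left(P \right)} = 26 + P^{2} - 15 P$
$r{\left(q \right)} = - \frac{1}{1986}$ ($r{\left(q \right)} = \frac{1}{-1986} = - \frac{1}{1986}$)
$O{\left(c,h \right)} = 3 - \frac{c + h}{-593 + c}$ ($O{\left(c,h \right)} = 3 - \frac{h + c}{c - 593} = 3 - \frac{c + h}{-593 + c}$)
$\left(O{\left(420,282 \right)} + r{\left(L{\left(-18 \right)} \right)}\right) + \frac{1}{-2449201} = \left(\frac{-1779 - 282 + 2 \cdot 420}{-593 + 420} - \frac{1}{1986}\right) + \frac{1}{-2449201} = \left(\frac{-1779 - 282 + 840}{-173} - \frac{1}{1986}\right) - \frac{1}{2449201} = \left(\left(- \frac{1}{173}\right) \left(-1221\right) - \frac{1}{1986}\right) - \frac{1}{2449201} = \left(\frac{1221}{173} - \frac{1}{1986}\right) - \frac{1}{2449201} = \frac{2424733}{343578} - \frac{1}{2449201} = \frac{5938658144755}{841491581178}$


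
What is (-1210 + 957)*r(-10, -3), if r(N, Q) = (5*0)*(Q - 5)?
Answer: 0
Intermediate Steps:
r(N, Q) = 0 (r(N, Q) = 0*(-5 + Q) = 0)
(-1210 + 957)*r(-10, -3) = (-1210 + 957)*0 = -253*0 = 0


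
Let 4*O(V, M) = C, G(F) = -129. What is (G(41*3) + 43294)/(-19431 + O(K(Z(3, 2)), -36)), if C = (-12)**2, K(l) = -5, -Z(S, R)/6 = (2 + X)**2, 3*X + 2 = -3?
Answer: -8633/3879 ≈ -2.2256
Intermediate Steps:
X = -5/3 (X = -2/3 + (1/3)*(-3) = -2/3 - 1 = -5/3 ≈ -1.6667)
Z(S, R) = -2/3 (Z(S, R) = -6*(2 - 5/3)**2 = -6*(1/3)**2 = -6*1/9 = -2/3)
C = 144
O(V, M) = 36 (O(V, M) = (1/4)*144 = 36)
(G(41*3) + 43294)/(-19431 + O(K(Z(3, 2)), -36)) = (-129 + 43294)/(-19431 + 36) = 43165/(-19395) = 43165*(-1/19395) = -8633/3879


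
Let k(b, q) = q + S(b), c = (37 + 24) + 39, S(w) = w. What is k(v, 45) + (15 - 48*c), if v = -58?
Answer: -4798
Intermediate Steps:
c = 100 (c = 61 + 39 = 100)
k(b, q) = b + q (k(b, q) = q + b = b + q)
k(v, 45) + (15 - 48*c) = (-58 + 45) + (15 - 48*100) = -13 + (15 - 4800) = -13 - 4785 = -4798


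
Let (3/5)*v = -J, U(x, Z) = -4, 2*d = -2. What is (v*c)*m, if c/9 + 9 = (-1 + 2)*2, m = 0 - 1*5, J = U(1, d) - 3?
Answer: 3675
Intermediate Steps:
d = -1 (d = (½)*(-2) = -1)
J = -7 (J = -4 - 3 = -7)
m = -5 (m = 0 - 5 = -5)
c = -63 (c = -81 + 9*((-1 + 2)*2) = -81 + 9*(1*2) = -81 + 9*2 = -81 + 18 = -63)
v = 35/3 (v = 5*(-1*(-7))/3 = (5/3)*7 = 35/3 ≈ 11.667)
(v*c)*m = ((35/3)*(-63))*(-5) = -735*(-5) = 3675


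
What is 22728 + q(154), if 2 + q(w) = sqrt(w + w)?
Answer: 22726 + 2*sqrt(77) ≈ 22744.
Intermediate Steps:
q(w) = -2 + sqrt(2)*sqrt(w) (q(w) = -2 + sqrt(w + w) = -2 + sqrt(2*w) = -2 + sqrt(2)*sqrt(w))
22728 + q(154) = 22728 + (-2 + sqrt(2)*sqrt(154)) = 22728 + (-2 + 2*sqrt(77)) = 22726 + 2*sqrt(77)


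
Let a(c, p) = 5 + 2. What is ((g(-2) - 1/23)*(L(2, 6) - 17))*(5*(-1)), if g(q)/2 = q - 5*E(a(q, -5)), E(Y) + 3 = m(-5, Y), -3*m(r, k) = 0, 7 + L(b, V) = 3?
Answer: 62685/23 ≈ 2725.4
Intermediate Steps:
L(b, V) = -4 (L(b, V) = -7 + 3 = -4)
m(r, k) = 0 (m(r, k) = -1/3*0 = 0)
a(c, p) = 7
E(Y) = -3 (E(Y) = -3 + 0 = -3)
g(q) = 30 + 2*q (g(q) = 2*(q - 5*(-3)) = 2*(q + 15) = 2*(15 + q) = 30 + 2*q)
((g(-2) - 1/23)*(L(2, 6) - 17))*(5*(-1)) = (((30 + 2*(-2)) - 1/23)*(-4 - 17))*(5*(-1)) = (((30 - 4) - 1*1/23)*(-21))*(-5) = ((26 - 1/23)*(-21))*(-5) = ((597/23)*(-21))*(-5) = -12537/23*(-5) = 62685/23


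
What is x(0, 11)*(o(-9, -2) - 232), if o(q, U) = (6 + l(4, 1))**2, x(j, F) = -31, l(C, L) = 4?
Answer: 4092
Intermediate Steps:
o(q, U) = 100 (o(q, U) = (6 + 4)**2 = 10**2 = 100)
x(0, 11)*(o(-9, -2) - 232) = -31*(100 - 232) = -31*(-132) = 4092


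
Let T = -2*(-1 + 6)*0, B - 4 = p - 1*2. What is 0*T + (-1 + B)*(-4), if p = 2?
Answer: -12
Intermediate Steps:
B = 4 (B = 4 + (2 - 1*2) = 4 + (2 - 2) = 4 + 0 = 4)
T = 0 (T = -2*5*0 = -10*0 = 0)
0*T + (-1 + B)*(-4) = 0*0 + (-1 + 4)*(-4) = 0 + 3*(-4) = 0 - 12 = -12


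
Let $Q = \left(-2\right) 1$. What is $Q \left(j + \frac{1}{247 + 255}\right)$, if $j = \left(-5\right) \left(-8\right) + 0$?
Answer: $- \frac{20081}{251} \approx -80.004$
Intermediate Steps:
$Q = -2$
$j = 40$ ($j = 40 + 0 = 40$)
$Q \left(j + \frac{1}{247 + 255}\right) = - 2 \left(40 + \frac{1}{247 + 255}\right) = - 2 \left(40 + \frac{1}{502}\right) = \left(-2\right) \frac{20081}{502} = - \frac{20081}{251}$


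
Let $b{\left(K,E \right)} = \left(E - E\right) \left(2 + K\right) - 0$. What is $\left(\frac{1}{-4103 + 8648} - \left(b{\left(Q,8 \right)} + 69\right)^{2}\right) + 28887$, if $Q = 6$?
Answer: $\frac{109652671}{4545} \approx 24126.0$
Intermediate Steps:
$b{\left(K,E \right)} = 0$ ($b{\left(K,E \right)} = 0 \left(2 + K\right) + 0 = 0 + 0 = 0$)
$\left(\frac{1}{-4103 + 8648} - \left(b{\left(Q,8 \right)} + 69\right)^{2}\right) + 28887 = \left(\frac{1}{-4103 + 8648} - \left(0 + 69\right)^{2}\right) + 28887 = \left(\frac{1}{4545} - 69^{2}\right) + 28887 = \left(\frac{1}{4545} - 4761\right) + 28887 = - \frac{21638744}{4545} + 28887 = \frac{109652671}{4545}$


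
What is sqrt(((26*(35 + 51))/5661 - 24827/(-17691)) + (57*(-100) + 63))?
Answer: 26*I*sqrt(1032211804071694)/11127639 ≈ 75.068*I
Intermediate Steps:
sqrt(((26*(35 + 51))/5661 - 24827/(-17691)) + (57*(-100) + 63)) = sqrt(((26*86)*(1/5661) - 24827*(-1/17691)) + (-5700 + 63)) = sqrt((2236*(1/5661) + 24827/17691) - 5637) = sqrt((2236/5661 + 24827/17691) - 5637) = sqrt(60034241/33382917 - 5637) = sqrt(-188119468888/33382917) = 26*I*sqrt(1032211804071694)/11127639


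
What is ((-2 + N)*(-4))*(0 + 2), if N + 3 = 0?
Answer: 40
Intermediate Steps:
N = -3 (N = -3 + 0 = -3)
((-2 + N)*(-4))*(0 + 2) = ((-2 - 3)*(-4))*(0 + 2) = -5*(-4)*2 = 20*2 = 40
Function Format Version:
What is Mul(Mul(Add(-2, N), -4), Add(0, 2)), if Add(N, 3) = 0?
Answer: 40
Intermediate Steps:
N = -3 (N = Add(-3, 0) = -3)
Mul(Mul(Add(-2, N), -4), Add(0, 2)) = Mul(Mul(Add(-2, -3), -4), Add(0, 2)) = Mul(Mul(-5, -4), 2) = Mul(20, 2) = 40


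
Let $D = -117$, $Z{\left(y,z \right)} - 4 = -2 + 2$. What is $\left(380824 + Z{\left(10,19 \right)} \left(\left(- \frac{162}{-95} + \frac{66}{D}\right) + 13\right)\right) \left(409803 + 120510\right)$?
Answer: $\frac{249452604873332}{1235} \approx 2.0199 \cdot 10^{11}$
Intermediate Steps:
$Z{\left(y,z \right)} = 4$ ($Z{\left(y,z \right)} = 4 + \left(-2 + 2\right) = 4 + 0 = 4$)
$\left(380824 + Z{\left(10,19 \right)} \left(\left(- \frac{162}{-95} + \frac{66}{D}\right) + 13\right)\right) \left(409803 + 120510\right) = \left(380824 + 4 \left(\left(- \frac{162}{-95} + \frac{66}{-117}\right) + 13\right)\right) \left(409803 + 120510\right) = \left(380824 + 4 \left(\left(\left(-162\right) \left(- \frac{1}{95}\right) + 66 \left(- \frac{1}{117}\right)\right) + 13\right)\right) 530313 = \left(380824 + 4 \left(\left(\frac{162}{95} - \frac{22}{39}\right) + 13\right)\right) 530313 = \left(380824 + 4 \left(\frac{4228}{3705} + 13\right)\right) 530313 = \left(380824 + 4 \cdot \frac{52393}{3705}\right) 530313 = \left(380824 + \frac{209572}{3705}\right) 530313 = \frac{1411162492}{3705} \cdot 530313 = \frac{249452604873332}{1235}$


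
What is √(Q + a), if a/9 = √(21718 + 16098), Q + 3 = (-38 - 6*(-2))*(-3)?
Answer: √(75 + 18*√9454) ≈ 42.722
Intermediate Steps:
Q = 75 (Q = -3 + (-38 - 6*(-2))*(-3) = -3 + (-38 + 12)*(-3) = -3 - 26*(-3) = -3 + 78 = 75)
a = 18*√9454 (a = 9*√(21718 + 16098) = 9*√37816 = 9*(2*√9454) = 18*√9454 ≈ 1750.2)
√(Q + a) = √(75 + 18*√9454)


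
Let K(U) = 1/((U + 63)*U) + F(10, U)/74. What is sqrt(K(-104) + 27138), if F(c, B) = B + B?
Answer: sqrt(168853748572730)/78884 ≈ 164.73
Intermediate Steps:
F(c, B) = 2*B
K(U) = U/37 + 1/(U*(63 + U)) (K(U) = 1/((U + 63)*U) + (2*U)/74 = 1/((63 + U)*U) + (2*U)*(1/74) = 1/(U*(63 + U)) + U/37 = U/37 + 1/(U*(63 + U)))
sqrt(K(-104) + 27138) = sqrt((1/37)*(37 + (-104)**3 + 63*(-104)**2)/(-104*(63 - 104)) + 27138) = sqrt((1/37)*(-1/104)*(37 - 1124864 + 63*10816)/(-41) + 27138) = sqrt((1/37)*(-1/104)*(-1/41)*(37 - 1124864 + 681408) + 27138) = sqrt((1/37)*(-1/104)*(-1/41)*(-443419) + 27138) = sqrt(-443419/157768 + 27138) = sqrt(4281064565/157768) = sqrt(168853748572730)/78884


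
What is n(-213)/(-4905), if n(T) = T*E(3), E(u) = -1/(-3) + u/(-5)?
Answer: -284/24525 ≈ -0.011580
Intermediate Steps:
E(u) = ⅓ - u/5 (E(u) = -1*(-⅓) + u*(-⅕) = ⅓ - u/5)
n(T) = -4*T/15 (n(T) = T*(⅓ - ⅕*3) = T*(⅓ - ⅗) = T*(-4/15) = -4*T/15)
n(-213)/(-4905) = -4/15*(-213)/(-4905) = (284/5)*(-1/4905) = -284/24525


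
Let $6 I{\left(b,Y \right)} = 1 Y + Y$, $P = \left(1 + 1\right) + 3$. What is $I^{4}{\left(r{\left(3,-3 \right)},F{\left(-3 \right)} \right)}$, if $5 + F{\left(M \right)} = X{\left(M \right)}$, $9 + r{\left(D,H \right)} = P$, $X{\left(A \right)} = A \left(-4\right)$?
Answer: $\frac{2401}{81} \approx 29.642$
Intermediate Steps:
$P = 5$ ($P = 2 + 3 = 5$)
$X{\left(A \right)} = - 4 A$
$r{\left(D,H \right)} = -4$ ($r{\left(D,H \right)} = -9 + 5 = -4$)
$F{\left(M \right)} = -5 - 4 M$
$I{\left(b,Y \right)} = \frac{Y}{3}$ ($I{\left(b,Y \right)} = \frac{1 Y + Y}{6} = \frac{Y + Y}{6} = \frac{2 Y}{6} = \frac{Y}{3}$)
$I^{4}{\left(r{\left(3,-3 \right)},F{\left(-3 \right)} \right)} = \left(\frac{-5 - -12}{3}\right)^{4} = \left(\frac{-5 + 12}{3}\right)^{4} = \left(\frac{1}{3} \cdot 7\right)^{4} = \left(\frac{7}{3}\right)^{4} = \frac{2401}{81}$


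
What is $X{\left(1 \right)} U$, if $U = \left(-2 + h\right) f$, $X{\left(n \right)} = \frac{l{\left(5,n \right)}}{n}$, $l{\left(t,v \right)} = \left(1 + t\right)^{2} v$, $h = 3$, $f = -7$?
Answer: $-252$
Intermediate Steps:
$l{\left(t,v \right)} = v \left(1 + t\right)^{2}$
$X{\left(n \right)} = 36$ ($X{\left(n \right)} = \frac{n \left(1 + 5\right)^{2}}{n} = \frac{n 6^{2}}{n} = \frac{n 36}{n} = \frac{36 n}{n} = 36$)
$U = -7$ ($U = \left(-2 + 3\right) \left(-7\right) = 1 \left(-7\right) = -7$)
$X{\left(1 \right)} U = 36 \left(-7\right) = -252$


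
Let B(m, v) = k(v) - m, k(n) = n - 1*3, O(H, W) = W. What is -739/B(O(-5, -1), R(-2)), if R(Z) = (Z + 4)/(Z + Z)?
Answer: 1478/5 ≈ 295.60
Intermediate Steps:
R(Z) = (4 + Z)/(2*Z) (R(Z) = (4 + Z)/((2*Z)) = (4 + Z)*(1/(2*Z)) = (4 + Z)/(2*Z))
k(n) = -3 + n (k(n) = n - 3 = -3 + n)
B(m, v) = -3 + v - m (B(m, v) = (-3 + v) - m = -3 + v - m)
-739/B(O(-5, -1), R(-2)) = -739/(-3 + (1/2)*(4 - 2)/(-2) - 1*(-1)) = -739/(-3 + (1/2)*(-1/2)*2 + 1) = -739/(-3 - 1/2 + 1) = -739/(-5/2) = -739*(-2/5) = 1478/5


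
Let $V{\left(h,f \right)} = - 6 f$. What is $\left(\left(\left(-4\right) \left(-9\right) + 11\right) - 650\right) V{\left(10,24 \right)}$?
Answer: $86832$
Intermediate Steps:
$\left(\left(\left(-4\right) \left(-9\right) + 11\right) - 650\right) V{\left(10,24 \right)} = \left(\left(\left(-4\right) \left(-9\right) + 11\right) - 650\right) \left(\left(-6\right) 24\right) = \left(\left(36 + 11\right) - 650\right) \left(-144\right) = \left(47 - 650\right) \left(-144\right) = \left(-603\right) \left(-144\right) = 86832$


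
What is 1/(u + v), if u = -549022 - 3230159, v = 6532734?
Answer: 1/2753553 ≈ 3.6317e-7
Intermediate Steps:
u = -3779181
1/(u + v) = 1/(-3779181 + 6532734) = 1/2753553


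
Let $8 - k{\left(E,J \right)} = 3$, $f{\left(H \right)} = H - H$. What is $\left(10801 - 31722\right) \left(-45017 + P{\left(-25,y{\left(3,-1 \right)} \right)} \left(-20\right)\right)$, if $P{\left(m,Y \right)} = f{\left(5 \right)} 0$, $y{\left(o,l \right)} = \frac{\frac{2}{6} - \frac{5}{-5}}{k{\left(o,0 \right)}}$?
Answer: $941800657$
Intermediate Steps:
$f{\left(H \right)} = 0$
$k{\left(E,J \right)} = 5$ ($k{\left(E,J \right)} = 8 - 3 = 5$)
$y{\left(o,l \right)} = \frac{4}{15}$ ($y{\left(o,l \right)} = \frac{\frac{2}{6} - \frac{5}{-5}}{5} = \left(2 \cdot \frac{1}{6} - -1\right) \frac{1}{5} = \left(\frac{1}{3} + 1\right) \frac{1}{5} = \frac{4}{3} \cdot \frac{1}{5} = \frac{4}{15}$)
$P{\left(m,Y \right)} = 0$ ($P{\left(m,Y \right)} = 0 \cdot 0 = 0$)
$\left(10801 - 31722\right) \left(-45017 + P{\left(-25,y{\left(3,-1 \right)} \right)} \left(-20\right)\right) = \left(10801 - 31722\right) \left(-45017 + 0 \left(-20\right)\right) = - 20921 \left(-45017 + 0\right) = \left(-20921\right) \left(-45017\right) = 941800657$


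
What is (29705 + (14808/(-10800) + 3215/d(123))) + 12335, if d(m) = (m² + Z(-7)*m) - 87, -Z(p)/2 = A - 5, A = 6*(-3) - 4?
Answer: 68367663287/1626300 ≈ 42039.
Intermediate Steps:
A = -22 (A = -18 - 4 = -22)
Z(p) = 54 (Z(p) = -2*(-22 - 5) = -2*(-27) = 54)
d(m) = -87 + m² + 54*m (d(m) = (m² + 54*m) - 87 = -87 + m² + 54*m)
(29705 + (14808/(-10800) + 3215/d(123))) + 12335 = (29705 + (14808/(-10800) + 3215/(-87 + 123² + 54*123))) + 12335 = (29705 + (14808*(-1/10800) + 3215/(-87 + 15129 + 6642))) + 12335 = (29705 + (-617/450 + 3215/21684)) + 12335 = (29705 - 1988713/1626300) + 12335 = 48307252787/1626300 + 12335 = 68367663287/1626300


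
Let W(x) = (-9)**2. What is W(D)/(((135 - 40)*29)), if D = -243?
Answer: 81/2755 ≈ 0.029401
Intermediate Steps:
W(x) = 81
W(D)/(((135 - 40)*29)) = 81/(((135 - 40)*29)) = 81/((95*29)) = 81/2755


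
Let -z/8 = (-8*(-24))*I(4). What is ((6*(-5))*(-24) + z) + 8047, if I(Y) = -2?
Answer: 11839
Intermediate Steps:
z = 3072 (z = -8*(-8*(-24))*(-2) = -1536*(-2) = -8*(-384) = 3072)
((6*(-5))*(-24) + z) + 8047 = ((6*(-5))*(-24) + 3072) + 8047 = (-30*(-24) + 3072) + 8047 = (720 + 3072) + 8047 = 3792 + 8047 = 11839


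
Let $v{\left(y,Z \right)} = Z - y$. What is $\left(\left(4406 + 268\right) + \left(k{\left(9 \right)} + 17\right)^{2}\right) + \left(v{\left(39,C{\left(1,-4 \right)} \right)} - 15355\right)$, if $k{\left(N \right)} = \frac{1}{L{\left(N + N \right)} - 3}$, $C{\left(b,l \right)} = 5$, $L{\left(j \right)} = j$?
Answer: $- \frac{2345339}{225} \approx -10424.0$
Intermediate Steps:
$k{\left(N \right)} = \frac{1}{-3 + 2 N}$ ($k{\left(N \right)} = \frac{1}{\left(N + N\right) - 3} = \frac{1}{2 N - 3} = \frac{1}{-3 + 2 N}$)
$\left(\left(4406 + 268\right) + \left(k{\left(9 \right)} + 17\right)^{2}\right) + \left(v{\left(39,C{\left(1,-4 \right)} \right)} - 15355\right) = \left(\left(4406 + 268\right) + \left(\frac{1}{-3 + 2 \cdot 9} + 17\right)^{2}\right) + \left(\left(5 - 39\right) - 15355\right) = \left(4674 + \left(\frac{1}{-3 + 18} + 17\right)^{2}\right) + \left(\left(5 - 39\right) - 15355\right) = \left(4674 + \left(\frac{1}{15} + 17\right)^{2}\right) - 15389 = \left(4674 + \left(\frac{256}{15}\right)^{2}\right) - 15389 = \left(4674 + \frac{65536}{225}\right) - 15389 = \frac{1117186}{225} - 15389 = - \frac{2345339}{225}$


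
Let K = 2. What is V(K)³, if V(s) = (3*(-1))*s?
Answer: -216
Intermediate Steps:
V(s) = -3*s
V(K)³ = (-3*2)³ = (-6)³ = -216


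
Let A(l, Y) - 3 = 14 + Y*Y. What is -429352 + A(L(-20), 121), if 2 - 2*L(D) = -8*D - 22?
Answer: -414694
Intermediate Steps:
L(D) = 12 + 4*D (L(D) = 1 - (-8*D - 22)/2 = 1 - (-22 - 8*D)/2 = 1 + (11 + 4*D) = 12 + 4*D)
A(l, Y) = 17 + Y² (A(l, Y) = 3 + (14 + Y*Y) = 3 + (14 + Y²) = 17 + Y²)
-429352 + A(L(-20), 121) = -429352 + (17 + 121²) = -429352 + (17 + 14641) = -429352 + 14658 = -414694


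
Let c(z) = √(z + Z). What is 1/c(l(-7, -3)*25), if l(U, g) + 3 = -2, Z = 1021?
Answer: √14/112 ≈ 0.033408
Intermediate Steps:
l(U, g) = -5 (l(U, g) = -3 - 2 = -5)
c(z) = √(1021 + z) (c(z) = √(z + 1021) = √(1021 + z))
1/c(l(-7, -3)*25) = 1/(√(1021 - 5*25)) = 1/(√(1021 - 125)) = 1/(√896) = 1/(8*√14) = √14/112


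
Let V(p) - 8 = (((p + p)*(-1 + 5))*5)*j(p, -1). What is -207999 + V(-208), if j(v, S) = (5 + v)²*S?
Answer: 342650889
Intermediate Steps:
j(v, S) = S*(5 + v)²
V(p) = 8 - 40*p*(5 + p)² (V(p) = 8 + (((p + p)*(-1 + 5))*5)*(-(5 + p)²) = 8 + (((2*p)*4)*5)*(-(5 + p)²) = 8 + ((8*p)*5)*(-(5 + p)²) = 8 + (40*p)*(-(5 + p)²) = 8 - 40*p*(5 + p)²)
-207999 + V(-208) = -207999 + (8 - 40*(-208)*(5 - 208)²) = -207999 + (8 - 40*(-208)*(-203)²) = -207999 + (8 - 40*(-208)*41209) = -207999 + (8 + 342858880) = -207999 + 342858888 = 342650889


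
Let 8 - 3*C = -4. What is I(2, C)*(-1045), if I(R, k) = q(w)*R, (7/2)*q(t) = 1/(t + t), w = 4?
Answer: -1045/14 ≈ -74.643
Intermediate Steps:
C = 4 (C = 8/3 - ⅓*(-4) = 8/3 + 4/3 = 4)
q(t) = 1/(7*t) (q(t) = 2/(7*(t + t)) = 2/(7*((2*t))) = 2*(1/(2*t))/7 = 1/(7*t))
I(R, k) = R/28 (I(R, k) = ((⅐)/4)*R = ((⅐)*(¼))*R = R/28)
I(2, C)*(-1045) = ((1/28)*2)*(-1045) = (1/14)*(-1045) = -1045/14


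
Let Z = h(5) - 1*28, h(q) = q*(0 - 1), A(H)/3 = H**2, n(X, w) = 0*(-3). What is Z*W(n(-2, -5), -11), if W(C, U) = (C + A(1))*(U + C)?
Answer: 1089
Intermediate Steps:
n(X, w) = 0
A(H) = 3*H**2
W(C, U) = (3 + C)*(C + U) (W(C, U) = (C + 3*1**2)*(U + C) = (C + 3*1)*(C + U) = (C + 3)*(C + U) = (3 + C)*(C + U))
h(q) = -q (h(q) = q*(-1) = -q)
Z = -33 (Z = -1*5 - 1*28 = -5 - 28 = -33)
Z*W(n(-2, -5), -11) = -33*(0**2 + 3*0 + 3*(-11) + 0*(-11)) = -33*(0 + 0 - 33 + 0) = -33*(-33) = 1089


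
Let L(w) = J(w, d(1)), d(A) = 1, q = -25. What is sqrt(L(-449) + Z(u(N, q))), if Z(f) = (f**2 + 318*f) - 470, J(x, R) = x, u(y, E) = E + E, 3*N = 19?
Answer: 3*I*sqrt(1591) ≈ 119.66*I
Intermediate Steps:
N = 19/3 (N = (1/3)*19 = 19/3 ≈ 6.3333)
u(y, E) = 2*E
L(w) = w
Z(f) = -470 + f**2 + 318*f
sqrt(L(-449) + Z(u(N, q))) = sqrt(-449 + (-470 + (2*(-25))**2 + 318*(2*(-25)))) = sqrt(-449 + (-470 + (-50)**2 + 318*(-50))) = sqrt(-449 + (-470 + 2500 - 15900)) = sqrt(-449 - 13870) = sqrt(-14319) = 3*I*sqrt(1591)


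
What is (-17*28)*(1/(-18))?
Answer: 238/9 ≈ 26.444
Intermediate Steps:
(-17*28)*(1/(-18)) = -476*(-1)/18 = -476*(-1/18) = 238/9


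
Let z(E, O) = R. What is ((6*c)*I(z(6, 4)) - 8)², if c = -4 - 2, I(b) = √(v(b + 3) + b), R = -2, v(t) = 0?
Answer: -2528 + 576*I*√2 ≈ -2528.0 + 814.59*I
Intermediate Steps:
z(E, O) = -2
I(b) = √b (I(b) = √(0 + b) = √b)
c = -6
((6*c)*I(z(6, 4)) - 8)² = ((6*(-6))*√(-2) - 8)² = (-36*I*√2 - 8)² = (-8 - 36*I*√2)²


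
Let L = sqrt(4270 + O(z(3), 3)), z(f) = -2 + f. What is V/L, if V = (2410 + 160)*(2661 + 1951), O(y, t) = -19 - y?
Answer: 1185284*sqrt(170)/85 ≈ 1.8181e+5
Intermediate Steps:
V = 11852840 (V = 2570*4612 = 11852840)
L = 5*sqrt(170) (L = sqrt(4270 + (-19 - (-2 + 3))) = sqrt(4270 + (-19 - 1*1)) = sqrt(4270 + (-19 - 1)) = sqrt(4270 - 20) = sqrt(4250) = 5*sqrt(170) ≈ 65.192)
V/L = 11852840/((5*sqrt(170))) = 11852840*(sqrt(170)/850) = 1185284*sqrt(170)/85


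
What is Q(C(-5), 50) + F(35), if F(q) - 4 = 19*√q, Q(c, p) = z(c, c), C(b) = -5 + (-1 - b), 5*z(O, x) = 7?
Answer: 27/5 + 19*√35 ≈ 117.81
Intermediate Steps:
z(O, x) = 7/5 (z(O, x) = (⅕)*7 = 7/5)
C(b) = -6 - b
Q(c, p) = 7/5
F(q) = 4 + 19*√q
Q(C(-5), 50) + F(35) = 7/5 + (4 + 19*√35) = 27/5 + 19*√35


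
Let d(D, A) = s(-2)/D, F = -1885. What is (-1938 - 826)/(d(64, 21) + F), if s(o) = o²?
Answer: 44224/30159 ≈ 1.4664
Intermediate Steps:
d(D, A) = 4/D (d(D, A) = (-2)²/D = 4/D)
(-1938 - 826)/(d(64, 21) + F) = (-1938 - 826)/(4/64 - 1885) = -2764/(4*(1/64) - 1885) = -2764/(1/16 - 1885) = -2764/(-30159/16) = -2764*(-16/30159) = 44224/30159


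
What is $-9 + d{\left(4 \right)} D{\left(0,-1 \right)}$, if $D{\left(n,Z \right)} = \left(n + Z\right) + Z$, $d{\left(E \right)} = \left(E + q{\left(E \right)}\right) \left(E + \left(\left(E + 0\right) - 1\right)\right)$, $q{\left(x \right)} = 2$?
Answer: $-93$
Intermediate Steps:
$d{\left(E \right)} = \left(-1 + 2 E\right) \left(2 + E\right)$ ($d{\left(E \right)} = \left(E + 2\right) \left(E + \left(\left(E + 0\right) - 1\right)\right) = \left(2 + E\right) \left(E + \left(E - 1\right)\right) = \left(2 + E\right) \left(E + \left(-1 + E\right)\right) = \left(2 + E\right) \left(-1 + 2 E\right) = \left(-1 + 2 E\right) \left(2 + E\right)$)
$D{\left(n,Z \right)} = n + 2 Z$ ($D{\left(n,Z \right)} = \left(Z + n\right) + Z = n + 2 Z$)
$-9 + d{\left(4 \right)} D{\left(0,-1 \right)} = -9 + \left(-2 + 2 \cdot 4^{2} + 3 \cdot 4\right) \left(0 + 2 \left(-1\right)\right) = -9 + \left(-2 + 2 \cdot 16 + 12\right) \left(0 - 2\right) = -9 + \left(-2 + 32 + 12\right) \left(-2\right) = -9 + 42 \left(-2\right) = -9 - 84 = -93$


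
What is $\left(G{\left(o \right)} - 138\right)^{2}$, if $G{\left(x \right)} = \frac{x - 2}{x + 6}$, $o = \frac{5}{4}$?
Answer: $\frac{16040025}{841} \approx 19073.0$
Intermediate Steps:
$o = \frac{5}{4}$ ($o = 5 \cdot \frac{1}{4} = \frac{5}{4} \approx 1.25$)
$G{\left(x \right)} = \frac{-2 + x}{6 + x}$
$\left(G{\left(o \right)} - 138\right)^{2} = \left(\frac{-2 + \frac{5}{4}}{6 + \frac{5}{4}} - 138\right)^{2} = \left(\frac{1}{\frac{29}{4}} \left(- \frac{3}{4}\right) - 138\right)^{2} = \left(\frac{4}{29} \left(- \frac{3}{4}\right) - 138\right)^{2} = \left(- \frac{3}{29} - 138\right)^{2} = \left(- \frac{4005}{29}\right)^{2} = \frac{16040025}{841}$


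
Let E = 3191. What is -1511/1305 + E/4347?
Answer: -267118/630315 ≈ -0.42378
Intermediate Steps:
-1511/1305 + E/4347 = -1511/1305 + 3191/4347 = -267118/630315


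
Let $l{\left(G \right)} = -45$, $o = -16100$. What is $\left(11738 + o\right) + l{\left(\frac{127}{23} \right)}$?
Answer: $-4407$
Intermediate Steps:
$\left(11738 + o\right) + l{\left(\frac{127}{23} \right)} = \left(11738 - 16100\right) - 45 = -4362 - 45 = -4407$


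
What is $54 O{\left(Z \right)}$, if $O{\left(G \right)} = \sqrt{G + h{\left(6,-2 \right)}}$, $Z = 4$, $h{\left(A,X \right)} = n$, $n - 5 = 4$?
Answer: $54 \sqrt{13} \approx 194.7$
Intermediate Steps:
$n = 9$ ($n = 5 + 4 = 9$)
$h{\left(A,X \right)} = 9$
$O{\left(G \right)} = \sqrt{9 + G}$ ($O{\left(G \right)} = \sqrt{G + 9} = \sqrt{9 + G}$)
$54 O{\left(Z \right)} = 54 \sqrt{9 + 4} = 54 \sqrt{13}$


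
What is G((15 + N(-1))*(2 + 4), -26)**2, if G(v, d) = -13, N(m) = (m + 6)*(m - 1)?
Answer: 169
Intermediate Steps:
N(m) = (-1 + m)*(6 + m) (N(m) = (6 + m)*(-1 + m) = (-1 + m)*(6 + m))
G((15 + N(-1))*(2 + 4), -26)**2 = (-13)**2 = 169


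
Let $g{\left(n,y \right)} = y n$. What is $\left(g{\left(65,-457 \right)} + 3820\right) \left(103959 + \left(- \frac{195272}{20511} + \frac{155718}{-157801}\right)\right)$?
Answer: $- \frac{8708892942329008915}{3236656311} \approx -2.6907 \cdot 10^{9}$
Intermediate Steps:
$g{\left(n,y \right)} = n y$
$\left(g{\left(65,-457 \right)} + 3820\right) \left(103959 + \left(- \frac{195272}{20511} + \frac{155718}{-157801}\right)\right) = \left(65 \left(-457\right) + 3820\right) \left(103959 + \left(- \frac{195272}{20511} + \frac{155718}{-157801}\right)\right) = \left(-29705 + 3820\right) \left(103959 + \left(\left(-195272\right) \frac{1}{20511} + 155718 \left(- \frac{1}{157801}\right)\right)\right) = - 25885 \left(103959 - \frac{34008048770}{3236656311}\right) = \left(-25885\right) \frac{336445545386479}{3236656311} = - \frac{8708892942329008915}{3236656311}$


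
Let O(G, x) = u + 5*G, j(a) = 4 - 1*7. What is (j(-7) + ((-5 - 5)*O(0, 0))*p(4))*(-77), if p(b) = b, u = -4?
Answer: -12089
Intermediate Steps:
j(a) = -3 (j(a) = 4 - 7 = -3)
O(G, x) = -4 + 5*G
(j(-7) + ((-5 - 5)*O(0, 0))*p(4))*(-77) = (-3 + ((-5 - 5)*(-4 + 5*0))*4)*(-77) = (-3 - 10*(-4 + 0)*4)*(-77) = (-3 - 10*(-4)*4)*(-77) = (-3 + 40*4)*(-77) = (-3 + 160)*(-77) = 157*(-77) = -12089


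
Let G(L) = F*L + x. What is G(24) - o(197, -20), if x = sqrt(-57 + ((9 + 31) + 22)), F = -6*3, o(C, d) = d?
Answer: -412 + sqrt(5) ≈ -409.76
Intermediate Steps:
F = -18
x = sqrt(5) (x = sqrt(-57 + (40 + 22)) = sqrt(-57 + 62) = sqrt(5) ≈ 2.2361)
G(L) = sqrt(5) - 18*L (G(L) = -18*L + sqrt(5) = sqrt(5) - 18*L)
G(24) - o(197, -20) = (sqrt(5) - 18*24) - 1*(-20) = (sqrt(5) - 432) + 20 = (-432 + sqrt(5)) + 20 = -412 + sqrt(5)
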